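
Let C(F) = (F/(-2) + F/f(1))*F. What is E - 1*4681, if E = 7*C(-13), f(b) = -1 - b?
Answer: -5864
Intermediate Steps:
C(F) = -F² (C(F) = (F/(-2) + F/(-1 - 1*1))*F = (F*(-½) + F/(-1 - 1))*F = (-F/2 + F/(-2))*F = (-F/2 + F*(-½))*F = (-F/2 - F/2)*F = (-F)*F = -F²)
E = -1183 (E = 7*(-1*(-13)²) = 7*(-1*169) = 7*(-169) = -1183)
E - 1*4681 = -1183 - 1*4681 = -1183 - 4681 = -5864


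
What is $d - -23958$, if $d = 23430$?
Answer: $47388$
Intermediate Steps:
$d - -23958 = 23430 - -23958 = 23430 + 23958 = 47388$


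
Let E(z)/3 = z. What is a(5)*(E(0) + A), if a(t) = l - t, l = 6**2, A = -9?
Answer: -279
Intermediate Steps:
E(z) = 3*z
l = 36
a(t) = 36 - t
a(5)*(E(0) + A) = (36 - 1*5)*(3*0 - 9) = (36 - 5)*(0 - 9) = 31*(-9) = -279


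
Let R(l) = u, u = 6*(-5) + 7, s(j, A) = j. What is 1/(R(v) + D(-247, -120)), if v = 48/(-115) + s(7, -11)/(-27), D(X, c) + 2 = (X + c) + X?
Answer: -1/639 ≈ -0.0015649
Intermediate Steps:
D(X, c) = -2 + c + 2*X (D(X, c) = -2 + ((X + c) + X) = -2 + (c + 2*X) = -2 + c + 2*X)
u = -23 (u = -30 + 7 = -23)
v = -2101/3105 (v = 48/(-115) + 7/(-27) = 48*(-1/115) + 7*(-1/27) = -48/115 - 7/27 = -2101/3105 ≈ -0.67665)
R(l) = -23
1/(R(v) + D(-247, -120)) = 1/(-23 + (-2 - 120 + 2*(-247))) = 1/(-23 + (-2 - 120 - 494)) = 1/(-23 - 616) = 1/(-639) = -1/639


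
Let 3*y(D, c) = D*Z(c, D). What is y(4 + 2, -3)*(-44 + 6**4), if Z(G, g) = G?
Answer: -7512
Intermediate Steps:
y(D, c) = D*c/3 (y(D, c) = (D*c)/3 = D*c/3)
y(4 + 2, -3)*(-44 + 6**4) = ((1/3)*(4 + 2)*(-3))*(-44 + 6**4) = ((1/3)*6*(-3))*(-44 + 1296) = -6*1252 = -7512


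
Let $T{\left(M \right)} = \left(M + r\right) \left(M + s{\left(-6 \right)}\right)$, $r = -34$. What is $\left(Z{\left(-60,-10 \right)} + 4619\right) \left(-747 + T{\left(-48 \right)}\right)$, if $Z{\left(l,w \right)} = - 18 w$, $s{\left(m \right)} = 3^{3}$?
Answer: $4679025$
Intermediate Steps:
$s{\left(m \right)} = 27$
$T{\left(M \right)} = \left(-34 + M\right) \left(27 + M\right)$ ($T{\left(M \right)} = \left(M - 34\right) \left(M + 27\right) = \left(-34 + M\right) \left(27 + M\right)$)
$\left(Z{\left(-60,-10 \right)} + 4619\right) \left(-747 + T{\left(-48 \right)}\right) = \left(\left(-18\right) \left(-10\right) + 4619\right) \left(-747 - \left(582 - 2304\right)\right) = \left(180 + 4619\right) \left(-747 + \left(-918 + 2304 + 336\right)\right) = 4799 \left(-747 + 1722\right) = 4799 \cdot 975 = 4679025$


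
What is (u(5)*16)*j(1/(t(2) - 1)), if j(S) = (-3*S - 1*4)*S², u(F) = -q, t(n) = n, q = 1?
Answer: 112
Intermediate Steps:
u(F) = -1 (u(F) = -1*1 = -1)
j(S) = S²*(-4 - 3*S) (j(S) = (-3*S - 4)*S² = (-4 - 3*S)*S² = S²*(-4 - 3*S))
(u(5)*16)*j(1/(t(2) - 1)) = (-1*16)*((1/(2 - 1))²*(-4 - 3/(2 - 1))) = -16*(1/1)²*(-4 - 3/1) = -16*1²*(-4 - 3*1) = -16*(-4 - 3) = -16*(-7) = 112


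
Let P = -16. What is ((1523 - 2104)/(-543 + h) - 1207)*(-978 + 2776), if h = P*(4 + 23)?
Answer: -2114886712/975 ≈ -2.1691e+6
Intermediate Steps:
h = -432 (h = -16*(4 + 23) = -16*27 = -432)
((1523 - 2104)/(-543 + h) - 1207)*(-978 + 2776) = ((1523 - 2104)/(-543 - 432) - 1207)*(-978 + 2776) = (-581/(-975) - 1207)*1798 = (-581*(-1/975) - 1207)*1798 = (581/975 - 1207)*1798 = -1176244/975*1798 = -2114886712/975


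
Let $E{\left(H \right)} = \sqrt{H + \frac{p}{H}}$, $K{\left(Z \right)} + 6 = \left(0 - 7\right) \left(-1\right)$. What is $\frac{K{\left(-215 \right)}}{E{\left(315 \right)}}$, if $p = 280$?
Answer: $\frac{3 \sqrt{2843}}{2843} \approx 0.056264$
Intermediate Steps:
$K{\left(Z \right)} = 1$ ($K{\left(Z \right)} = -6 + \left(0 - 7\right) \left(-1\right) = -6 - -7 = -6 + 7 = 1$)
$E{\left(H \right)} = \sqrt{H + \frac{280}{H}}$
$\frac{K{\left(-215 \right)}}{E{\left(315 \right)}} = 1 \frac{1}{\sqrt{315 + \frac{280}{315}}} = 1 \frac{1}{\sqrt{315 + 280 \cdot \frac{1}{315}}} = 1 \frac{1}{\sqrt{315 + \frac{8}{9}}} = 1 \frac{1}{\sqrt{\frac{2843}{9}}} = 1 \frac{1}{\frac{1}{3} \sqrt{2843}} = 1 \frac{3 \sqrt{2843}}{2843} = \frac{3 \sqrt{2843}}{2843}$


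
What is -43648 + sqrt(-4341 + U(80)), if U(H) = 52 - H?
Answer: -43648 + I*sqrt(4369) ≈ -43648.0 + 66.098*I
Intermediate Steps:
-43648 + sqrt(-4341 + U(80)) = -43648 + sqrt(-4341 + (52 - 1*80)) = -43648 + sqrt(-4341 + (52 - 80)) = -43648 + sqrt(-4341 - 28) = -43648 + sqrt(-4369) = -43648 + I*sqrt(4369)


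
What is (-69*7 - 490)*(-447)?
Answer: 434931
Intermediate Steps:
(-69*7 - 490)*(-447) = (-483 - 490)*(-447) = -973*(-447) = 434931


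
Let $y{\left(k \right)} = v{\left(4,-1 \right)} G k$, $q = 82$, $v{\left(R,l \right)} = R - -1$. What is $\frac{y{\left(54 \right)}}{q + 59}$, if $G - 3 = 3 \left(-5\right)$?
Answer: $- \frac{1080}{47} \approx -22.979$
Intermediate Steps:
$G = -12$ ($G = 3 + 3 \left(-5\right) = 3 - 15 = -12$)
$v{\left(R,l \right)} = 1 + R$ ($v{\left(R,l \right)} = R + 1 = 1 + R$)
$y{\left(k \right)} = - 60 k$ ($y{\left(k \right)} = \left(1 + 4\right) \left(-12\right) k = 5 \left(-12\right) k = - 60 k$)
$\frac{y{\left(54 \right)}}{q + 59} = \frac{\left(-60\right) 54}{82 + 59} = \frac{1}{141} \left(-3240\right) = - \frac{1080}{47}$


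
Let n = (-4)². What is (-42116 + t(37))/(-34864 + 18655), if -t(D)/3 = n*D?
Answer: 43892/16209 ≈ 2.7079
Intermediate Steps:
n = 16
t(D) = -48*D
(-42116 + t(37))/(-34864 + 18655) = (-42116 - 48*37)/(-34864 + 18655) = (-42116 - 1776)/(-16209) = -43892*(-1/16209) = 43892/16209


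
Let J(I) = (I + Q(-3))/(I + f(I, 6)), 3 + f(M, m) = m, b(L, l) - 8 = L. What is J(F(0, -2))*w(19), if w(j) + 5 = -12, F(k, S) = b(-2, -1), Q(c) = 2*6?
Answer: -34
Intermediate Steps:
b(L, l) = 8 + L
Q(c) = 12
F(k, S) = 6 (F(k, S) = 8 - 2 = 6)
w(j) = -17 (w(j) = -5 - 12 = -17)
f(M, m) = -3 + m
J(I) = (12 + I)/(3 + I) (J(I) = (I + 12)/(I + (-3 + 6)) = (12 + I)/(I + 3) = (12 + I)/(3 + I))
J(F(0, -2))*w(19) = ((12 + 6)/(3 + 6))*(-17) = (18/9)*(-17) = ((1/9)*18)*(-17) = 2*(-17) = -34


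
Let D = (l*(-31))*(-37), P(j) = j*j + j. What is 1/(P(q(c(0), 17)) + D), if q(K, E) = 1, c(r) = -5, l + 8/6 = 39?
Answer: 3/129617 ≈ 2.3145e-5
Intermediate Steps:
l = 113/3 (l = -4/3 + 39 = 113/3 ≈ 37.667)
P(j) = j + j² (P(j) = j² + j = j + j²)
D = 129611/3 (D = ((113/3)*(-31))*(-37) = -3503/3*(-37) = 129611/3 ≈ 43204.)
1/(P(q(c(0), 17)) + D) = 1/(1*(1 + 1) + 129611/3) = 1/(1*2 + 129611/3) = 1/(2 + 129611/3) = 1/(129617/3) = 3/129617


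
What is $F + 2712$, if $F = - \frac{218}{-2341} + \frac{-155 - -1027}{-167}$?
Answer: $\frac{1058243318}{390947} \approx 2706.9$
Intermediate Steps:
$F = - \frac{2004946}{390947}$ ($F = \left(-218\right) \left(- \frac{1}{2341}\right) + \left(-155 + 1027\right) \left(- \frac{1}{167}\right) = \frac{218}{2341} + 872 \left(- \frac{1}{167}\right) = \frac{218}{2341} - \frac{872}{167} = - \frac{2004946}{390947} \approx -5.1284$)
$F + 2712 = - \frac{2004946}{390947} + 2712 = \frac{1058243318}{390947}$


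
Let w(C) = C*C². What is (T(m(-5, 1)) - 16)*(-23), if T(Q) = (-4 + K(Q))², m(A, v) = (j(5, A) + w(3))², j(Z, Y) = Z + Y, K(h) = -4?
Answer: -1104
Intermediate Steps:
w(C) = C³
j(Z, Y) = Y + Z
m(A, v) = (32 + A)² (m(A, v) = ((A + 5) + 3³)² = ((5 + A) + 27)² = (32 + A)²)
T(Q) = 64 (T(Q) = (-4 - 4)² = (-8)² = 64)
(T(m(-5, 1)) - 16)*(-23) = (64 - 16)*(-23) = 48*(-23) = -1104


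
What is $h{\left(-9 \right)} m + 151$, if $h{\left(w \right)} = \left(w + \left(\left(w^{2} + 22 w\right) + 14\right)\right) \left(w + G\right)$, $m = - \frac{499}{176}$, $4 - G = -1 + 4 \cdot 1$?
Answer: $- \frac{26283}{11} \approx -2389.4$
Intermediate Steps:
$G = 1$ ($G = 4 - \left(-1 + 4 \cdot 1\right) = 4 - \left(-1 + 4\right) = 4 - 3 = 1$)
$m = - \frac{499}{176}$ ($m = \left(-499\right) \frac{1}{176} = - \frac{499}{176} \approx -2.8352$)
$h{\left(w \right)} = \left(1 + w\right) \left(14 + w^{2} + 23 w\right)$ ($h{\left(w \right)} = \left(w + \left(\left(w^{2} + 22 w\right) + 14\right)\right) \left(w + 1\right) = \left(w + \left(14 + w^{2} + 22 w\right)\right) \left(1 + w\right) = \left(14 + w^{2} + 23 w\right) \left(1 + w\right) = \left(1 + w\right) \left(14 + w^{2} + 23 w\right)$)
$h{\left(-9 \right)} m + 151 = \left(14 + \left(-9\right)^{3} + 24 \left(-9\right)^{2} + 37 \left(-9\right)\right) \left(- \frac{499}{176}\right) + 151 = \left(14 - 729 + 24 \cdot 81 - 333\right) \left(- \frac{499}{176}\right) + 151 = \left(14 - 729 + 1944 - 333\right) \left(- \frac{499}{176}\right) + 151 = 896 \left(- \frac{499}{176}\right) + 151 = - \frac{27944}{11} + 151 = - \frac{26283}{11}$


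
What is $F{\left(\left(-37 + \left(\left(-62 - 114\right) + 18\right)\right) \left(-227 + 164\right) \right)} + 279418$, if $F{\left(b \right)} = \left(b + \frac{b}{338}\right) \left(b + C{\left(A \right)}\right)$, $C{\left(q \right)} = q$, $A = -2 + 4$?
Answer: $\frac{3943466753}{26} \approx 1.5167 \cdot 10^{8}$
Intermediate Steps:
$A = 2$
$F{\left(b \right)} = \frac{339 b \left(2 + b\right)}{338}$ ($F{\left(b \right)} = \left(b + \frac{b}{338}\right) \left(b + 2\right) = \left(b + b \frac{1}{338}\right) \left(2 + b\right) = \left(b + \frac{b}{338}\right) \left(2 + b\right) = \frac{339 b}{338} \left(2 + b\right) = \frac{339 b \left(2 + b\right)}{338}$)
$F{\left(\left(-37 + \left(\left(-62 - 114\right) + 18\right)\right) \left(-227 + 164\right) \right)} + 279418 = \frac{339 \left(-37 + \left(\left(-62 - 114\right) + 18\right)\right) \left(-227 + 164\right) \left(2 + \left(-37 + \left(\left(-62 - 114\right) + 18\right)\right) \left(-227 + 164\right)\right)}{338} + 279418 = \frac{339 \left(-37 + \left(-176 + 18\right)\right) \left(-63\right) \left(2 + \left(-37 + \left(-176 + 18\right)\right) \left(-63\right)\right)}{338} + 279418 = \frac{339 \left(-37 - 158\right) \left(-63\right) \left(2 + \left(-37 - 158\right) \left(-63\right)\right)}{338} + 279418 = \frac{339 \left(\left(-195\right) \left(-63\right)\right) \left(2 - -12285\right)}{338} + 279418 = \frac{339}{338} \cdot 12285 \left(2 + 12285\right) + 279418 = \frac{339}{338} \cdot 12285 \cdot 12287 + 279418 = \frac{3936201885}{26} + 279418 = \frac{3943466753}{26}$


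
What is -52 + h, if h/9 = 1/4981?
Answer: -259003/4981 ≈ -51.998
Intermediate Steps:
h = 9/4981 ≈ 0.0018069
-52 + h = -52 + 9/4981 = -259003/4981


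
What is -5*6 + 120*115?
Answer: 13770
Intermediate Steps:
-5*6 + 120*115 = -30 + 13800 = 13770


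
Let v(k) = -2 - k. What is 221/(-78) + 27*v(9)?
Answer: -1799/6 ≈ -299.83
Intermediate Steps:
221/(-78) + 27*v(9) = 221/(-78) + 27*(-2 - 1*9) = 221*(-1/78) + 27*(-2 - 9) = -17/6 + 27*(-11) = -17/6 - 297 = -1799/6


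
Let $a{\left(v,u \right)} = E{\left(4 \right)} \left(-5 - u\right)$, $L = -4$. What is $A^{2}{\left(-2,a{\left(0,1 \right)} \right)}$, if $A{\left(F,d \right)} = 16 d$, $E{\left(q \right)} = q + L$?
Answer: $0$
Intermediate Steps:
$E{\left(q \right)} = -4 + q$ ($E{\left(q \right)} = q - 4 = -4 + q$)
$a{\left(v,u \right)} = 0$ ($a{\left(v,u \right)} = \left(-4 + 4\right) \left(-5 - u\right) = 0 \left(-5 - u\right) = 0$)
$A^{2}{\left(-2,a{\left(0,1 \right)} \right)} = \left(16 \cdot 0\right)^{2} = 0^{2} = 0$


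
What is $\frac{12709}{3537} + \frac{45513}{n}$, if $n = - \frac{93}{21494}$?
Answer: $- \frac{1153363927559}{109647} \approx -1.0519 \cdot 10^{7}$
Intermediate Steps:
$n = - \frac{93}{21494}$ ($n = \left(-93\right) \frac{1}{21494} = - \frac{93}{21494} \approx -0.0043268$)
$\frac{12709}{3537} + \frac{45513}{n} = \frac{12709}{3537} + \frac{45513}{- \frac{93}{21494}} = 12709 \cdot \frac{1}{3537} + 45513 \left(- \frac{21494}{93}\right) = \frac{12709}{3537} - \frac{326085474}{31} = - \frac{1153363927559}{109647}$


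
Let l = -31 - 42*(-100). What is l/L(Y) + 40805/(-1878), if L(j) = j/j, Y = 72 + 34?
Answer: 7788577/1878 ≈ 4147.3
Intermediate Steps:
l = 4169 (l = -31 + 4200 = 4169)
Y = 106
L(j) = 1
l/L(Y) + 40805/(-1878) = 4169/1 + 40805/(-1878) = 4169*1 + 40805*(-1/1878) = 4169 - 40805/1878 = 7788577/1878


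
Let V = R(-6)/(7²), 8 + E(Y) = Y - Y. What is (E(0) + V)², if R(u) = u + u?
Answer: 163216/2401 ≈ 67.978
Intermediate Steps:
E(Y) = -8 (E(Y) = -8 + (Y - Y) = -8 + 0 = -8)
R(u) = 2*u
V = -12/49 (V = (2*(-6))/(7²) = -12/49 ≈ -0.24490)
(E(0) + V)² = (-8 - 12/49)² = (-404/49)² = 163216/2401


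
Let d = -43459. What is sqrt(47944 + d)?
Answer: sqrt(4485) ≈ 66.970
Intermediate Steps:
sqrt(47944 + d) = sqrt(47944 - 43459) = sqrt(4485)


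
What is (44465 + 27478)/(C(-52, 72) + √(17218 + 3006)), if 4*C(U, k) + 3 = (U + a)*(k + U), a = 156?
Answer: 199234148/1330115 - 6139136*√79/1330115 ≈ 108.76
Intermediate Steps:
C(U, k) = -¾ + (156 + U)*(U + k)/4 (C(U, k) = -¾ + ((U + 156)*(k + U))/4 = -¾ + ((156 + U)*(U + k))/4 = -¾ + (156 + U)*(U + k)/4)
(44465 + 27478)/(C(-52, 72) + √(17218 + 3006)) = (44465 + 27478)/((-¾ + 39*(-52) + 39*72 + (¼)*(-52)² + (¼)*(-52)*72) + √(17218 + 3006)) = 71943/((-¾ - 2028 + 2808 + (¼)*2704 - 936) + √20224) = 71943/((-¾ - 2028 + 2808 + 676 - 936) + 16*√79) = 71943/(2077/4 + 16*√79)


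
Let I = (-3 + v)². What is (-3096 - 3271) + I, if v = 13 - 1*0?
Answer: -6267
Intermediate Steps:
v = 13 (v = 13 + 0 = 13)
I = 100 (I = (-3 + 13)² = 10² = 100)
(-3096 - 3271) + I = (-3096 - 3271) + 100 = -6367 + 100 = -6267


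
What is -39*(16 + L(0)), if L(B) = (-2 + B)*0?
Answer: -624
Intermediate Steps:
L(B) = 0
-39*(16 + L(0)) = -39*(16 + 0) = -39*16 = -624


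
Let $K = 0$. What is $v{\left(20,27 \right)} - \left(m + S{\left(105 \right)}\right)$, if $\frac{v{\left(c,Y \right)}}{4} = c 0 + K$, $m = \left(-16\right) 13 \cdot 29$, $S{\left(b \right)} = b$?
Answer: $5927$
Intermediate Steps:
$m = -6032$ ($m = \left(-208\right) 29 = -6032$)
$v{\left(c,Y \right)} = 0$ ($v{\left(c,Y \right)} = 4 \left(c 0 + 0\right) = 4 \left(0 + 0\right) = 4 \cdot 0 = 0$)
$v{\left(20,27 \right)} - \left(m + S{\left(105 \right)}\right) = 0 - \left(-6032 + 105\right) = 0 - -5927 = 0 + 5927 = 5927$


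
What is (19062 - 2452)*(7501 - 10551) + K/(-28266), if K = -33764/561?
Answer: -401667498869618/7928613 ≈ -5.0660e+7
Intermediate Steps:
K = -33764/561 (K = -33764*1/561 = -33764/561 ≈ -60.185)
(19062 - 2452)*(7501 - 10551) + K/(-28266) = (19062 - 2452)*(7501 - 10551) - 33764/561/(-28266) = 16610*(-3050) - 33764/561*(-1/28266) = -50660500 + 16882/7928613 = -401667498869618/7928613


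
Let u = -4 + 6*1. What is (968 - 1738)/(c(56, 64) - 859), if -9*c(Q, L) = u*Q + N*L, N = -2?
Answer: 1386/1543 ≈ 0.89825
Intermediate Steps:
u = 2 (u = -4 + 6 = 2)
c(Q, L) = -2*Q/9 + 2*L/9 (c(Q, L) = -(2*Q - 2*L)/9 = -(-2*L + 2*Q)/9 = -2*Q/9 + 2*L/9)
(968 - 1738)/(c(56, 64) - 859) = (968 - 1738)/((-2/9*56 + (2/9)*64) - 859) = -770/((-112/9 + 128/9) - 859) = -770/(16/9 - 859) = -770/(-7715/9) = -770*(-9/7715) = 1386/1543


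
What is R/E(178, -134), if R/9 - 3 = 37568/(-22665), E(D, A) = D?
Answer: 91281/1344790 ≈ 0.067878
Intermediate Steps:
R = 91281/7555 (R = 27 + 9*(37568/(-22665)) = 27 + 9*(37568*(-1/22665)) = 27 + 9*(-37568/22665) = 27 - 112704/7555 = 91281/7555 ≈ 12.082)
R/E(178, -134) = (91281/7555)/178 = (91281/7555)*(1/178) = 91281/1344790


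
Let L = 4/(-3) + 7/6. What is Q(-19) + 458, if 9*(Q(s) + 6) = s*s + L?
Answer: 26573/54 ≈ 492.09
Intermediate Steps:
L = -1/6 (L = 4*(-1/3) + 7*(1/6) = -4/3 + 7/6 = -1/6 ≈ -0.16667)
Q(s) = -325/54 + s**2/9 (Q(s) = -6 + (s*s - 1/6)/9 = -6 + (s**2 - 1/6)/9 = -6 + (-1/6 + s**2)/9 = -6 + (-1/54 + s**2/9) = -325/54 + s**2/9)
Q(-19) + 458 = (-325/54 + (1/9)*(-19)**2) + 458 = (-325/54 + (1/9)*361) + 458 = (-325/54 + 361/9) + 458 = 1841/54 + 458 = 26573/54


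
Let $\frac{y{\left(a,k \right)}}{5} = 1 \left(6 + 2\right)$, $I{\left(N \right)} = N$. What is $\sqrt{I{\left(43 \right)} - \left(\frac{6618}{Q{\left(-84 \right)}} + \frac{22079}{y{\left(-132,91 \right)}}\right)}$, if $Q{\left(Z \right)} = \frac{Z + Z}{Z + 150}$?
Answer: $\frac{\sqrt{40982690}}{140} \approx 45.727$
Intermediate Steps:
$Q{\left(Z \right)} = \frac{2 Z}{150 + Z}$
$y{\left(a,k \right)} = 40$ ($y{\left(a,k \right)} = 5 \cdot 1 \left(6 + 2\right) = 5 \cdot 1 \cdot 8 = 5 \cdot 8 = 40$)
$\sqrt{I{\left(43 \right)} - \left(\frac{6618}{Q{\left(-84 \right)}} + \frac{22079}{y{\left(-132,91 \right)}}\right)} = \sqrt{43 - \left(- \frac{36399}{14} + \frac{22079}{40}\right)} = \sqrt{43 - \left(\frac{22079}{40} + \frac{6618}{2 \left(-84\right) \frac{1}{66}}\right)} = \sqrt{43 - \left(\frac{22079}{40} + \frac{6618}{- \frac{28}{11}}\right)} = \sqrt{43 - - \frac{573427}{280}} = \sqrt{43 + \left(\frac{36399}{14} - \frac{22079}{40}\right)} = \sqrt{43 + \frac{573427}{280}} = \sqrt{\frac{585467}{280}} = \frac{\sqrt{40982690}}{140}$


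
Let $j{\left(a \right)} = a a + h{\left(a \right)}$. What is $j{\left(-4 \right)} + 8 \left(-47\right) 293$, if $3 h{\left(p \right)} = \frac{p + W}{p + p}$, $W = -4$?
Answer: $- \frac{330455}{3} \approx -1.1015 \cdot 10^{5}$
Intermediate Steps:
$h{\left(p \right)} = \frac{-4 + p}{6 p}$ ($h{\left(p \right)} = \frac{\left(p - 4\right) \frac{1}{p + p}}{3} = \frac{\left(-4 + p\right) \frac{1}{2 p}}{3} = \frac{\frac{1}{2} \frac{1}{p} \left(-4 + p\right)}{3} = \frac{-4 + p}{6 p}$)
$j{\left(a \right)} = a^{2} + \frac{-4 + a}{6 a}$ ($j{\left(a \right)} = a a + \frac{-4 + a}{6 a} = a^{2} + \frac{-4 + a}{6 a}$)
$j{\left(-4 \right)} + 8 \left(-47\right) 293 = \frac{-4 - 4 + 6 \left(-4\right)^{3}}{6 \left(-4\right)} + 8 \left(-47\right) 293 = \frac{1}{6} \left(- \frac{1}{4}\right) \left(-4 - 4 + 6 \left(-64\right)\right) - 110168 = \frac{1}{6} \left(- \frac{1}{4}\right) \left(-4 - 4 - 384\right) - 110168 = \frac{1}{6} \left(- \frac{1}{4}\right) \left(-392\right) - 110168 = \frac{49}{3} - 110168 = - \frac{330455}{3}$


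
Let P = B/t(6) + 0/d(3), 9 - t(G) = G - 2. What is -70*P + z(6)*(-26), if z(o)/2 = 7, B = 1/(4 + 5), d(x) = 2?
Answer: -3290/9 ≈ -365.56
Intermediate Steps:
t(G) = 11 - G (t(G) = 9 - (G - 2) = 9 - (-2 + G) = 9 + (2 - G) = 11 - G)
B = ⅑ (B = 1/9 = ⅑ ≈ 0.11111)
z(o) = 14 (z(o) = 2*7 = 14)
P = 1/45 (P = 1/(9*(11 - 1*6)) + 0/2 = 1/(9*(11 - 6)) + 0*(½) = (⅑)/5 + 0 = (⅑)*(⅕) + 0 = 1/45 + 0 = 1/45 ≈ 0.022222)
-70*P + z(6)*(-26) = -70*1/45 + 14*(-26) = -14/9 - 364 = -3290/9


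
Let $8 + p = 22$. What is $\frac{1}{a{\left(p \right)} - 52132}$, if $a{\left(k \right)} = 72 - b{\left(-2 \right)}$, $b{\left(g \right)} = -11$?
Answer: $- \frac{1}{52049} \approx -1.9213 \cdot 10^{-5}$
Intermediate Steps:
$p = 14$ ($p = -8 + 22 = 14$)
$a{\left(k \right)} = 83$ ($a{\left(k \right)} = 72 - -11 = 72 + 11 = 83$)
$\frac{1}{a{\left(p \right)} - 52132} = \frac{1}{83 - 52132} = \frac{1}{-52049} = - \frac{1}{52049}$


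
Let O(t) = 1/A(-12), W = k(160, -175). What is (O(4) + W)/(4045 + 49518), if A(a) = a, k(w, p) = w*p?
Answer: -336001/642756 ≈ -0.52275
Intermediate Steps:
k(w, p) = p*w
W = -28000 (W = -175*160 = -28000)
O(t) = -1/12 (O(t) = 1/(-12) = -1/12)
(O(4) + W)/(4045 + 49518) = (-1/12 - 28000)/(4045 + 49518) = -336001/12/53563 = -336001/12*1/53563 = -336001/642756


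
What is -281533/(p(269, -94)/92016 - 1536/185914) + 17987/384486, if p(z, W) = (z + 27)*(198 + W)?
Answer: -28933787440539319183/33533427097500 ≈ -8.6283e+5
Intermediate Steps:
p(z, W) = (27 + z)*(198 + W)
-281533/(p(269, -94)/92016 - 1536/185914) + 17987/384486 = -281533/((5346 + 27*(-94) + 198*269 - 94*269)/92016 - 1536/185914) + 17987/384486 = -281533/((5346 - 2538 + 53262 - 25286)*(1/92016) - 1536*1/185914) + 17987*(1/384486) = -281533/(30784*(1/92016) - 768/92957) + 17987/384486 = -281533/(1924/5751 - 768/92957) + 17987/384486 = -281533/174432500/534595707 + 17987/384486 = -281533*534595707/174432500 + 17987/384486 = -150506333178831/174432500 + 17987/384486 = -28933787440539319183/33533427097500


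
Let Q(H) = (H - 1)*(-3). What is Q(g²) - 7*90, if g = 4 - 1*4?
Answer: -627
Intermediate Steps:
g = 0 (g = 4 - 4 = 0)
Q(H) = 3 - 3*H (Q(H) = (-1 + H)*(-3) = 3 - 3*H)
Q(g²) - 7*90 = (3 - 3*0²) - 7*90 = (3 - 3*0) - 630 = (3 + 0) - 630 = 3 - 630 = -627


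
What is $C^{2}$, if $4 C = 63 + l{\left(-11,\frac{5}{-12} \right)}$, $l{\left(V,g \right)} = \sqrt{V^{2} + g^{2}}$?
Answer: $\frac{\left(756 + \sqrt{17449}\right)^{2}}{2304} \approx 342.32$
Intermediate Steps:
$C = \frac{63}{4} + \frac{\sqrt{17449}}{48}$ ($C = \frac{63 + \sqrt{\left(-11\right)^{2} + \left(\frac{5}{-12}\right)^{2}}}{4} = \frac{63 + \sqrt{121 + \left(5 \left(- \frac{1}{12}\right)\right)^{2}}}{4} = \frac{63 + \sqrt{121 + \left(- \frac{5}{12}\right)^{2}}}{4} = \frac{63 + \sqrt{121 + \frac{25}{144}}}{4} = \frac{63 + \sqrt{\frac{17449}{144}}}{4} = \frac{63 + \frac{\sqrt{17449}}{12}}{4} = \frac{63}{4} + \frac{\sqrt{17449}}{48} \approx 18.502$)
$C^{2} = \left(\frac{63}{4} + \frac{\sqrt{17449}}{48}\right)^{2}$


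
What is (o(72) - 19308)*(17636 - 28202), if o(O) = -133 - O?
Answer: 206174358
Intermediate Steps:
(o(72) - 19308)*(17636 - 28202) = ((-133 - 1*72) - 19308)*(17636 - 28202) = ((-133 - 72) - 19308)*(-10566) = (-205 - 19308)*(-10566) = -19513*(-10566) = 206174358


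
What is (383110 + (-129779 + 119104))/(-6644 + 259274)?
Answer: 3547/2406 ≈ 1.4742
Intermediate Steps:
(383110 + (-129779 + 119104))/(-6644 + 259274) = (383110 - 10675)/252630 = 372435*(1/252630) = 3547/2406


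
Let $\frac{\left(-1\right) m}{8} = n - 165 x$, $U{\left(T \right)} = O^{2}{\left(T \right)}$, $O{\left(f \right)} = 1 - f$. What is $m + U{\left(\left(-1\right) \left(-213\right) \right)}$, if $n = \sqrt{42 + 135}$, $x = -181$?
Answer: $-193976 - 8 \sqrt{177} \approx -1.9408 \cdot 10^{5}$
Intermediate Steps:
$n = \sqrt{177} \approx 13.304$
$U{\left(T \right)} = \left(1 - T\right)^{2}$
$m = -238920 - 8 \sqrt{177}$ ($m = - 8 \left(\sqrt{177} - -29865\right) = - 8 \left(\sqrt{177} + 29865\right) = - 8 \left(29865 + \sqrt{177}\right) = -238920 - 8 \sqrt{177} \approx -2.3903 \cdot 10^{5}$)
$m + U{\left(\left(-1\right) \left(-213\right) \right)} = \left(-238920 - 8 \sqrt{177}\right) + \left(-1 - -213\right)^{2} = \left(-238920 - 8 \sqrt{177}\right) + \left(-1 + 213\right)^{2} = \left(-238920 - 8 \sqrt{177}\right) + 212^{2} = \left(-238920 - 8 \sqrt{177}\right) + 44944 = -193976 - 8 \sqrt{177}$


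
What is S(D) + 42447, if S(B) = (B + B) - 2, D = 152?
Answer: 42749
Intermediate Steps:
S(B) = -2 + 2*B (S(B) = 2*B - 2 = -2 + 2*B)
S(D) + 42447 = (-2 + 2*152) + 42447 = (-2 + 304) + 42447 = 302 + 42447 = 42749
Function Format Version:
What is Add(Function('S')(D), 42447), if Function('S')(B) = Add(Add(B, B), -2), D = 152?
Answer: 42749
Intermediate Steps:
Function('S')(B) = Add(-2, Mul(2, B)) (Function('S')(B) = Add(Mul(2, B), -2) = Add(-2, Mul(2, B)))
Add(Function('S')(D), 42447) = Add(Add(-2, Mul(2, 152)), 42447) = Add(Add(-2, 304), 42447) = Add(302, 42447) = 42749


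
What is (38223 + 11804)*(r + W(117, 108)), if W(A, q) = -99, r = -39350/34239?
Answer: -171543133297/34239 ≈ -5.0102e+6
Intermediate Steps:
r = -39350/34239 (r = -39350*1/34239 = -39350/34239 ≈ -1.1493)
(38223 + 11804)*(r + W(117, 108)) = (38223 + 11804)*(-39350/34239 - 99) = 50027*(-3429011/34239) = -171543133297/34239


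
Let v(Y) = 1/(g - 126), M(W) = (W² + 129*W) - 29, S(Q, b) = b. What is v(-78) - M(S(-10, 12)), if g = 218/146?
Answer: -15115080/9089 ≈ -1663.0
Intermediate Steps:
g = 109/73 (g = 218*(1/146) = 109/73 ≈ 1.4932)
M(W) = -29 + W² + 129*W
v(Y) = -73/9089 (v(Y) = 1/(109/73 - 126) = 1/(-9089/73) = -73/9089)
v(-78) - M(S(-10, 12)) = -73/9089 - (-29 + 12² + 129*12) = -73/9089 - (-29 + 144 + 1548) = -73/9089 - 1*1663 = -73/9089 - 1663 = -15115080/9089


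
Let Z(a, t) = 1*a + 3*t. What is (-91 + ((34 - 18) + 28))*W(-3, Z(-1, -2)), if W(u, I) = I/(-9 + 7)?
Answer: -329/2 ≈ -164.50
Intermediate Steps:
Z(a, t) = a + 3*t
W(u, I) = -I/2 (W(u, I) = I/(-2) = -I/2)
(-91 + ((34 - 18) + 28))*W(-3, Z(-1, -2)) = (-91 + ((34 - 18) + 28))*(-(-1 + 3*(-2))/2) = (-91 + (16 + 28))*(-(-1 - 6)/2) = (-91 + 44)*(-½*(-7)) = -47*7/2 = -329/2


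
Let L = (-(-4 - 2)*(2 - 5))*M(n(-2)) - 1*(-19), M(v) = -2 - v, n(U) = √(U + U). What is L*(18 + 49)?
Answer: 3685 + 2412*I ≈ 3685.0 + 2412.0*I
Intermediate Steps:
n(U) = √2*√U (n(U) = √(2*U) = √2*√U)
L = 55 + 36*I (L = (-(-4 - 2)*(2 - 5))*(-2 - √2*√(-2)) - 1*(-19) = (-(-6)*(-3))*(-2 - √2*I*√2) + 19 = (-1*18)*(-2 - 2*I) + 19 = -18*(-2 - 2*I) + 19 = (36 + 36*I) + 19 = 55 + 36*I ≈ 55.0 + 36.0*I)
L*(18 + 49) = (55 + 36*I)*(18 + 49) = (55 + 36*I)*67 = 3685 + 2412*I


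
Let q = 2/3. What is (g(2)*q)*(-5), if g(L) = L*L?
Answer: -40/3 ≈ -13.333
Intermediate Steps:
g(L) = L²
q = ⅔ (q = 2*(⅓) = ⅔ ≈ 0.66667)
(g(2)*q)*(-5) = (2²*(⅔))*(-5) = (4*(⅔))*(-5) = (8/3)*(-5) = -40/3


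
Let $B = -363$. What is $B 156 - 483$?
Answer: $-57111$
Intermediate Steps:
$B 156 - 483 = \left(-363\right) 156 - 483 = -56628 - 483 = -57111$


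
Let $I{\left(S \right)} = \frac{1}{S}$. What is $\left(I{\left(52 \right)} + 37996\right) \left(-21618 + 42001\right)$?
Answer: $\frac{40272588719}{52} \approx 7.7447 \cdot 10^{8}$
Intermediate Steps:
$\left(I{\left(52 \right)} + 37996\right) \left(-21618 + 42001\right) = \left(\frac{1}{52} + 37996\right) \left(-21618 + 42001\right) = \left(\frac{1}{52} + 37996\right) 20383 = \frac{1975793}{52} \cdot 20383 = \frac{40272588719}{52}$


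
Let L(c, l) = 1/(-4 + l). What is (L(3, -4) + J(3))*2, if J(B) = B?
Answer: 23/4 ≈ 5.7500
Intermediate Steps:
(L(3, -4) + J(3))*2 = (1/(-4 - 4) + 3)*2 = (1/(-8) + 3)*2 = (-1/8 + 3)*2 = (23/8)*2 = 23/4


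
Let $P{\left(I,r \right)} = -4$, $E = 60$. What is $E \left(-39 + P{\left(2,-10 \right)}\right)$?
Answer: $-2580$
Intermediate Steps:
$E \left(-39 + P{\left(2,-10 \right)}\right) = 60 \left(-39 - 4\right) = 60 \left(-43\right) = -2580$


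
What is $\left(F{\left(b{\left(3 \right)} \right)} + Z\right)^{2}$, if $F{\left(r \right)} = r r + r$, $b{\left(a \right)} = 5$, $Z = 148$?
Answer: $31684$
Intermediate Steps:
$F{\left(r \right)} = r + r^{2}$ ($F{\left(r \right)} = r^{2} + r = r + r^{2}$)
$\left(F{\left(b{\left(3 \right)} \right)} + Z\right)^{2} = \left(5 \left(1 + 5\right) + 148\right)^{2} = \left(5 \cdot 6 + 148\right)^{2} = \left(30 + 148\right)^{2} = 178^{2} = 31684$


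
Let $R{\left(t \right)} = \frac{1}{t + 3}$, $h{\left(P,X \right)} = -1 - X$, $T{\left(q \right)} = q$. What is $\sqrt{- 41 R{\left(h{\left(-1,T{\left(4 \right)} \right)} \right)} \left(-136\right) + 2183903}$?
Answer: $\sqrt{2181115} \approx 1476.9$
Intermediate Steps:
$R{\left(t \right)} = \frac{1}{3 + t}$
$\sqrt{- 41 R{\left(h{\left(-1,T{\left(4 \right)} \right)} \right)} \left(-136\right) + 2183903} = \sqrt{- \frac{41}{3 - 5} \left(-136\right) + 2183903} = \sqrt{- \frac{41}{-2} \left(-136\right) + 2183903} = \sqrt{\left(-41\right) \left(- \frac{1}{2}\right) \left(-136\right) + 2183903} = \sqrt{\frac{41}{2} \left(-136\right) + 2183903} = \sqrt{-2788 + 2183903} = \sqrt{2181115}$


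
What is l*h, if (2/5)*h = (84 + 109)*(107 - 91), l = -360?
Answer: -2779200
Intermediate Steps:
h = 7720 (h = 5*((84 + 109)*(107 - 91))/2 = 5*(193*16)/2 = (5/2)*3088 = 7720)
l*h = -360*7720 = -2779200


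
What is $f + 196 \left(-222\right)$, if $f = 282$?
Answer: $-43230$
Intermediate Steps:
$f + 196 \left(-222\right) = 282 + 196 \left(-222\right) = 282 - 43512 = -43230$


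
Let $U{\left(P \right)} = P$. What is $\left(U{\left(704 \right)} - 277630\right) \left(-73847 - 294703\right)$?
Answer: $102061077300$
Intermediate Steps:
$\left(U{\left(704 \right)} - 277630\right) \left(-73847 - 294703\right) = \left(704 - 277630\right) \left(-73847 - 294703\right) = \left(704 - 277630\right) \left(-368550\right) = \left(-276926\right) \left(-368550\right) = 102061077300$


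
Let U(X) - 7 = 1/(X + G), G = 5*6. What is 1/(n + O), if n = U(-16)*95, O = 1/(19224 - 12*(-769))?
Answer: 199164/133795537 ≈ 0.0014886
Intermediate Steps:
G = 30
U(X) = 7 + 1/(30 + X) (U(X) = 7 + 1/(X + 30) = 7 + 1/(30 + X))
O = 1/28452 (O = 1/(19224 + 9228) = 1/28452 ≈ 3.5147e-5)
n = 9405/14 (n = ((211 + 7*(-16))/(30 - 16))*95 = ((211 - 112)/14)*95 = ((1/14)*99)*95 = (99/14)*95 = 9405/14 ≈ 671.79)
1/(n + O) = 1/(9405/14 + 1/28452) = 1/(133795537/199164) = 199164/133795537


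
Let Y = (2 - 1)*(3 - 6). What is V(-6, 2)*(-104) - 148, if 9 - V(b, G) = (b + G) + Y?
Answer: -1812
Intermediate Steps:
Y = -3 (Y = 1*(-3) = -3)
V(b, G) = 12 - G - b (V(b, G) = 9 - ((b + G) - 3) = 9 - ((G + b) - 3) = 9 - (-3 + G + b) = 9 + (3 - G - b) = 12 - G - b)
V(-6, 2)*(-104) - 148 = (12 - 1*2 - 1*(-6))*(-104) - 148 = (12 - 2 + 6)*(-104) - 148 = 16*(-104) - 148 = -1664 - 148 = -1812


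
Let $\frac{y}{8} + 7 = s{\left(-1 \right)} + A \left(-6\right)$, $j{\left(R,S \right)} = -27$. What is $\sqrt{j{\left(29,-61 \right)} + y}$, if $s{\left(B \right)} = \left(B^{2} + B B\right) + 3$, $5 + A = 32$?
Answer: $i \sqrt{1339} \approx 36.592 i$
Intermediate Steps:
$A = 27$ ($A = -5 + 32 = 27$)
$s{\left(B \right)} = 3 + 2 B^{2}$ ($s{\left(B \right)} = \left(B^{2} + B^{2}\right) + 3 = 2 B^{2} + 3 = 3 + 2 B^{2}$)
$y = -1312$ ($y = -56 + 8 \left(\left(3 + 2 \left(-1\right)^{2}\right) + 27 \left(-6\right)\right) = -56 + 8 \left(\left(3 + 2 \cdot 1\right) - 162\right) = -56 + 8 \left(\left(3 + 2\right) - 162\right) = -56 + 8 \left(5 - 162\right) = -56 + 8 \left(-157\right) = -56 - 1256 = -1312$)
$\sqrt{j{\left(29,-61 \right)} + y} = \sqrt{-27 - 1312} = \sqrt{-1339} = i \sqrt{1339}$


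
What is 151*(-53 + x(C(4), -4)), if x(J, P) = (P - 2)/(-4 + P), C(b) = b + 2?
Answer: -31559/4 ≈ -7889.8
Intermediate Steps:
C(b) = 2 + b
x(J, P) = (-2 + P)/(-4 + P)
151*(-53 + x(C(4), -4)) = 151*(-53 + (-2 - 4)/(-4 - 4)) = 151*(-53 - 6/(-8)) = 151*(-53 - ⅛*(-6)) = 151*(-53 + ¾) = 151*(-209/4) = -31559/4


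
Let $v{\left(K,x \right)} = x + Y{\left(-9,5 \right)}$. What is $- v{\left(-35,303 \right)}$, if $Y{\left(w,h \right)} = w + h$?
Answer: $-299$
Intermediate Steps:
$Y{\left(w,h \right)} = h + w$
$v{\left(K,x \right)} = -4 + x$ ($v{\left(K,x \right)} = x + \left(5 - 9\right) = x - 4 = -4 + x$)
$- v{\left(-35,303 \right)} = - (-4 + 303) = \left(-1\right) 299 = -299$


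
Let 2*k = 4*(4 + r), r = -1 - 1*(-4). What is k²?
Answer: 196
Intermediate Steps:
r = 3 (r = -1 + 4 = 3)
k = 14 (k = (4*(4 + 3))/2 = (4*7)/2 = (½)*28 = 14)
k² = 14² = 196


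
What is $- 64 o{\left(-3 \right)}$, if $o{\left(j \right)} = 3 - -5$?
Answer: $-512$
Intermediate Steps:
$o{\left(j \right)} = 8$ ($o{\left(j \right)} = 3 + 5 = 8$)
$- 64 o{\left(-3 \right)} = \left(-64\right) 8 = -512$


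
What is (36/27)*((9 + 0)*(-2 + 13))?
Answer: 132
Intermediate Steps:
(36/27)*((9 + 0)*(-2 + 13)) = (36*(1/27))*(9*11) = (4/3)*99 = 132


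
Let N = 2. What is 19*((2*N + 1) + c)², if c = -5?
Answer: 0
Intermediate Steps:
19*((2*N + 1) + c)² = 19*((2*2 + 1) - 5)² = 19*((4 + 1) - 5)² = 19*(5 - 5)² = 19*0² = 19*0 = 0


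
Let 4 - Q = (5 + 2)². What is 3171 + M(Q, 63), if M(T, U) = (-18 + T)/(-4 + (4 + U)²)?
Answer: 4740624/1495 ≈ 3171.0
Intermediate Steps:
Q = -45 (Q = 4 - (5 + 2)² = 4 - 1*7² = 4 - 1*49 = 4 - 49 = -45)
M(T, U) = (-18 + T)/(-4 + (4 + U)²)
3171 + M(Q, 63) = 3171 + (-18 - 45)/(-4 + (4 + 63)²) = 3171 - 63/(-4 + 67²) = 3171 - 63/(-4 + 4489) = 3171 - 63/4485 = 3171 + (1/4485)*(-63) = 3171 - 21/1495 = 4740624/1495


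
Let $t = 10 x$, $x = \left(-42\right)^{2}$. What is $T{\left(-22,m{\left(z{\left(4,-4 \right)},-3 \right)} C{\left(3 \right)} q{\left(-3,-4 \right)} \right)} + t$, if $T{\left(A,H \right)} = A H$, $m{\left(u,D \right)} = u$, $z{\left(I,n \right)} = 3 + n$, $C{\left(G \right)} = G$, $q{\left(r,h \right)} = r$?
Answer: $17442$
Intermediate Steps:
$x = 1764$
$t = 17640$ ($t = 10 \cdot 1764 = 17640$)
$T{\left(-22,m{\left(z{\left(4,-4 \right)},-3 \right)} C{\left(3 \right)} q{\left(-3,-4 \right)} \right)} + t = - 22 \left(3 - 4\right) 3 \left(-3\right) + 17640 = - 22 \left(-1\right) 3 \left(-3\right) + 17640 = - 22 \left(\left(-3\right) \left(-3\right)\right) + 17640 = \left(-22\right) 9 + 17640 = -198 + 17640 = 17442$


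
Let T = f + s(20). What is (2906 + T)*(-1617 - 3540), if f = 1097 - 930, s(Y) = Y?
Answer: -15950601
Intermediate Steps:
f = 167
T = 187 (T = 167 + 20 = 187)
(2906 + T)*(-1617 - 3540) = (2906 + 187)*(-1617 - 3540) = 3093*(-5157) = -15950601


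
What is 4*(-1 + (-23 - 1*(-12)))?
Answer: -48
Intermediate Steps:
4*(-1 + (-23 - 1*(-12))) = 4*(-1 + (-23 + 12)) = 4*(-1 - 11) = 4*(-12) = -48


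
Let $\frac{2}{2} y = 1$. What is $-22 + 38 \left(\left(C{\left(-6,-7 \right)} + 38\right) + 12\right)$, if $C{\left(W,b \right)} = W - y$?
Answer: $1612$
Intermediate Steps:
$y = 1$
$C{\left(W,b \right)} = -1 + W$ ($C{\left(W,b \right)} = W - 1 = -1 + W$)
$-22 + 38 \left(\left(C{\left(-6,-7 \right)} + 38\right) + 12\right) = -22 + 38 \left(\left(\left(-1 - 6\right) + 38\right) + 12\right) = -22 + 38 \left(\left(-7 + 38\right) + 12\right) = -22 + 38 \left(31 + 12\right) = -22 + 38 \cdot 43 = -22 + 1634 = 1612$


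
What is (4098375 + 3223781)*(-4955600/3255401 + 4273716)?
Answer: 101870625777510136496/3255401 ≈ 3.1293e+13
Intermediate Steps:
(4098375 + 3223781)*(-4955600/3255401 + 4273716) = 7322156*(-4955600*1/3255401 + 4273716) = 7322156*(-4955600/3255401 + 4273716) = 7322156*(13912654384516/3255401) = 101870625777510136496/3255401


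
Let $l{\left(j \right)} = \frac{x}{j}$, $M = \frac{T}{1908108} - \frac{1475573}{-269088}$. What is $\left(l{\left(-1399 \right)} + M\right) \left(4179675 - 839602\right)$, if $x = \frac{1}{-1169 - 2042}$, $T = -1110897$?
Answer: $\frac{1048889557478871677510843}{64069716524956896} \approx 1.6371 \cdot 10^{7}$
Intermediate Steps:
$x = - \frac{1}{3211}$ ($x = \frac{1}{-3211} = - \frac{1}{3211} \approx -0.00031143$)
$M = \frac{69906210943}{14262471264}$ ($M = - \frac{1110897}{1908108} - \frac{1475573}{-269088} = \left(-1110897\right) \frac{1}{1908108} - - \frac{1475573}{269088} = - \frac{123433}{212012} + \frac{1475573}{269088} = \frac{69906210943}{14262471264} \approx 4.9014$)
$l{\left(j \right)} = - \frac{1}{3211 j}$
$\left(l{\left(-1399 \right)} + M\right) \left(4179675 - 839602\right) = \left(- \frac{1}{3211 \left(-1399\right)} + \frac{69906210943}{14262471264}\right) \left(4179675 - 839602\right) = \left(\left(- \frac{1}{3211}\right) \left(- \frac{1}{1399}\right) + \frac{69906210943}{14262471264}\right) 3340073 = \left(\frac{1}{4492189} + \frac{69906210943}{14262471264}\right) 3340073 = \frac{314031926092295491}{64069716524956896} \cdot 3340073 = \frac{1048889557478871677510843}{64069716524956896}$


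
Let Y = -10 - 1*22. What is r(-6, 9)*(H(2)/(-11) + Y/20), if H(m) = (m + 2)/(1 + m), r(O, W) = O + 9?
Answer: -284/55 ≈ -5.1636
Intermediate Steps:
r(O, W) = 9 + O
Y = -32 (Y = -10 - 22 = -32)
H(m) = (2 + m)/(1 + m)
r(-6, 9)*(H(2)/(-11) + Y/20) = (9 - 6)*(((2 + 2)/(1 + 2))/(-11) - 32/20) = 3*((4/3)*(-1/11) - 32*1/20) = 3*(((⅓)*4)*(-1/11) - 8/5) = 3*((4/3)*(-1/11) - 8/5) = 3*(-4/33 - 8/5) = 3*(-284/165) = -284/55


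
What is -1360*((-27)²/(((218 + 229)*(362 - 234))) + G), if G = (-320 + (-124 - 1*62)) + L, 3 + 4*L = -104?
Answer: 863631025/1192 ≈ 7.2452e+5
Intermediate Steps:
L = -107/4 (L = -¾ + (¼)*(-104) = -¾ - 26 = -107/4 ≈ -26.750)
G = -2131/4 (G = (-320 + (-124 - 1*62)) - 107/4 = (-320 + (-124 - 62)) - 107/4 = (-320 - 186) - 107/4 = -506 - 107/4 = -2131/4 ≈ -532.75)
-1360*((-27)²/(((218 + 229)*(362 - 234))) + G) = -1360*((-27)²/(((218 + 229)*(362 - 234))) - 2131/4) = -1360*(729/((447*128)) - 2131/4) = -1360*(729/57216 - 2131/4) = -1360*(729*(1/57216) - 2131/4) = -1360*(243/19072 - 2131/4) = -1360*(-10160365/19072) = 863631025/1192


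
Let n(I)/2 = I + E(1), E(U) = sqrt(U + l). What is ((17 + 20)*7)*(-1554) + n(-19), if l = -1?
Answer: -402524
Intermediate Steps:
E(U) = sqrt(-1 + U) (E(U) = sqrt(U - 1) = sqrt(-1 + U))
n(I) = 2*I (n(I) = 2*(I + sqrt(-1 + 1)) = 2*(I + sqrt(0)) = 2*(I + 0) = 2*I)
((17 + 20)*7)*(-1554) + n(-19) = ((17 + 20)*7)*(-1554) + 2*(-19) = (37*7)*(-1554) - 38 = 259*(-1554) - 38 = -402486 - 38 = -402524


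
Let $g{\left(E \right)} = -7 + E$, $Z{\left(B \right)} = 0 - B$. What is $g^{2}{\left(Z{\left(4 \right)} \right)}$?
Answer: $121$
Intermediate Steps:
$Z{\left(B \right)} = - B$
$g^{2}{\left(Z{\left(4 \right)} \right)} = \left(-7 - 4\right)^{2} = \left(-11\right)^{2} = 121$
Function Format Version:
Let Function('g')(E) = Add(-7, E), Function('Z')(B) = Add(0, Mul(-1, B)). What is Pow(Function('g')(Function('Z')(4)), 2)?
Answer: 121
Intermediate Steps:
Function('Z')(B) = Mul(-1, B)
Pow(Function('g')(Function('Z')(4)), 2) = Pow(Add(-7, Mul(-1, 4)), 2) = Pow(Add(-7, -4), 2) = Pow(-11, 2) = 121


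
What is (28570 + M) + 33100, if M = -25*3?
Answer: 61595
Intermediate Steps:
M = -75
(28570 + M) + 33100 = (28570 - 75) + 33100 = 28495 + 33100 = 61595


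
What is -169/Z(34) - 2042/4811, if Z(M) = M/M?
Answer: -815101/4811 ≈ -169.42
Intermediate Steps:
Z(M) = 1
-169/Z(34) - 2042/4811 = -169/1 - 2042/4811 = -169*1 - 2042*1/4811 = -169 - 2042/4811 = -815101/4811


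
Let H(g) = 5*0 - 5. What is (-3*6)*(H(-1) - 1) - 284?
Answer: -176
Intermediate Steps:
H(g) = -5 (H(g) = 0 - 5 = -5)
(-3*6)*(H(-1) - 1) - 284 = (-3*6)*(-5 - 1) - 284 = -18*(-6) - 284 = 108 - 284 = -176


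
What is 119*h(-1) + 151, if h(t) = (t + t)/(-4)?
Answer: 421/2 ≈ 210.50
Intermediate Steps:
h(t) = -t/2 (h(t) = (2*t)*(-1/4) = -t/2)
119*h(-1) + 151 = 119*(-1/2*(-1)) + 151 = 119*(1/2) + 151 = 119/2 + 151 = 421/2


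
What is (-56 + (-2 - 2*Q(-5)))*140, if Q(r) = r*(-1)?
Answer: -9520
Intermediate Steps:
Q(r) = -r
(-56 + (-2 - 2*Q(-5)))*140 = (-56 + (-2 - (-2)*(-5)))*140 = (-56 + (-2 - 2*5))*140 = (-56 + (-2 - 10))*140 = (-56 - 12)*140 = -68*140 = -9520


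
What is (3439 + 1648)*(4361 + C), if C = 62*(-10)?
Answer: 19030467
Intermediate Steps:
C = -620
(3439 + 1648)*(4361 + C) = (3439 + 1648)*(4361 - 620) = 5087*3741 = 19030467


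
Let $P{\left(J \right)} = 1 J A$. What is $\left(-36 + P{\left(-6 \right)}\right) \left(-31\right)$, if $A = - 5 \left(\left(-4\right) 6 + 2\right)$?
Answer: $21576$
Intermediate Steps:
$A = 110$ ($A = - 5 \left(-24 + 2\right) = \left(-5\right) \left(-22\right) = 110$)
$P{\left(J \right)} = 110 J$ ($P{\left(J \right)} = 1 J 110 = J 110 = 110 J$)
$\left(-36 + P{\left(-6 \right)}\right) \left(-31\right) = \left(-36 + 110 \left(-6\right)\right) \left(-31\right) = \left(-36 - 660\right) \left(-31\right) = \left(-696\right) \left(-31\right) = 21576$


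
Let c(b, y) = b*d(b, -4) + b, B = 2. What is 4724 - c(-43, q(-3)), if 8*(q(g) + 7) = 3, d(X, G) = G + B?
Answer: 4681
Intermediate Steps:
d(X, G) = 2 + G (d(X, G) = G + 2 = 2 + G)
q(g) = -53/8 (q(g) = -7 + (⅛)*3 = -7 + 3/8 = -53/8)
c(b, y) = -b (c(b, y) = b*(2 - 4) + b = b*(-2) + b = -2*b + b = -b)
4724 - c(-43, q(-3)) = 4724 - (-1)*(-43) = 4724 - 1*43 = 4724 - 43 = 4681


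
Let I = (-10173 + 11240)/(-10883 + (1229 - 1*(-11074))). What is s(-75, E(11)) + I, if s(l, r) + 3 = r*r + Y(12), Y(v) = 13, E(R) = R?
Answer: 187087/1420 ≈ 131.75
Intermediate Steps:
s(l, r) = 10 + r² (s(l, r) = -3 + (r*r + 13) = -3 + (r² + 13) = -3 + (13 + r²) = 10 + r²)
I = 1067/1420 (I = 1067/(-10883 + (1229 + 11074)) = 1067/(-10883 + 12303) = 1067/1420 ≈ 0.75141)
s(-75, E(11)) + I = (10 + 11²) + 1067/1420 = (10 + 121) + 1067/1420 = 131 + 1067/1420 = 187087/1420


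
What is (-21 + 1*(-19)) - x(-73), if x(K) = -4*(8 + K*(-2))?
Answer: 576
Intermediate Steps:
x(K) = -32 + 8*K (x(K) = -4*(8 - 2*K) = -32 + 8*K)
(-21 + 1*(-19)) - x(-73) = (-21 + 1*(-19)) - (-32 + 8*(-73)) = (-21 - 19) - (-32 - 584) = -40 - 1*(-616) = -40 + 616 = 576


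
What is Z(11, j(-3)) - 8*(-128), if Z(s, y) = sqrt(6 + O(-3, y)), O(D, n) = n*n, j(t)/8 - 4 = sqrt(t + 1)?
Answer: 1024 + sqrt(902 + 512*I*sqrt(2)) ≈ 1056.1 + 11.284*I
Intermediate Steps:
j(t) = 32 + 8*sqrt(1 + t) (j(t) = 32 + 8*sqrt(t + 1) = 32 + 8*sqrt(1 + t))
O(D, n) = n**2
Z(s, y) = sqrt(6 + y**2)
Z(11, j(-3)) - 8*(-128) = sqrt(6 + (32 + 8*sqrt(1 - 3))**2) - 8*(-128) = sqrt(6 + (32 + 8*sqrt(-2))**2) + 1024 = sqrt(6 + (32 + 8*(I*sqrt(2)))**2) + 1024 = sqrt(6 + (32 + 8*I*sqrt(2))**2) + 1024 = 1024 + sqrt(6 + (32 + 8*I*sqrt(2))**2)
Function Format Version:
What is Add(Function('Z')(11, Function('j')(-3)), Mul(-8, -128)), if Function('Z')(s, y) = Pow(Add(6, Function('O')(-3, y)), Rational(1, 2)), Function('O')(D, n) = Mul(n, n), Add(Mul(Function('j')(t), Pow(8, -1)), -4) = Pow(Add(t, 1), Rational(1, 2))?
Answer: Add(1024, Pow(Add(902, Mul(512, I, Pow(2, Rational(1, 2)))), Rational(1, 2))) ≈ Add(1056.1, Mul(11.284, I))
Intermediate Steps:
Function('j')(t) = Add(32, Mul(8, Pow(Add(1, t), Rational(1, 2)))) (Function('j')(t) = Add(32, Mul(8, Pow(Add(t, 1), Rational(1, 2)))) = Add(32, Mul(8, Pow(Add(1, t), Rational(1, 2)))))
Function('O')(D, n) = Pow(n, 2)
Function('Z')(s, y) = Pow(Add(6, Pow(y, 2)), Rational(1, 2))
Add(Function('Z')(11, Function('j')(-3)), Mul(-8, -128)) = Add(Pow(Add(6, Pow(Add(32, Mul(8, Pow(Add(1, -3), Rational(1, 2)))), 2)), Rational(1, 2)), Mul(-8, -128)) = Add(Pow(Add(6, Pow(Add(32, Mul(8, Pow(-2, Rational(1, 2)))), 2)), Rational(1, 2)), 1024) = Add(Pow(Add(6, Pow(Add(32, Mul(8, Mul(I, Pow(2, Rational(1, 2))))), 2)), Rational(1, 2)), 1024) = Add(Pow(Add(6, Pow(Add(32, Mul(8, I, Pow(2, Rational(1, 2)))), 2)), Rational(1, 2)), 1024) = Add(1024, Pow(Add(6, Pow(Add(32, Mul(8, I, Pow(2, Rational(1, 2)))), 2)), Rational(1, 2)))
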